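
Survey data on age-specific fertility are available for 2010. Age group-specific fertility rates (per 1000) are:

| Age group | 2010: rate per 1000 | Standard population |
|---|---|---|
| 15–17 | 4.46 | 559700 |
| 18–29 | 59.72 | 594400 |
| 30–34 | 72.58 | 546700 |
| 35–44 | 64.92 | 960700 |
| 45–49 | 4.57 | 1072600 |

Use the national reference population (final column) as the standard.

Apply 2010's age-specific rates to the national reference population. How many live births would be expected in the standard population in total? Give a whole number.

144944

Expected live births = Σ (standard pop × age-specific rate ÷ 1000)
= 559700×4.46/1000 + 594400×59.72/1000 + 546700×72.58/1000 + 960700×64.92/1000 + 1072600×4.57/1000
= 2496.26 + 35497.57 + 39679.49 + 62368.64 + 4901.78 = 144943.74.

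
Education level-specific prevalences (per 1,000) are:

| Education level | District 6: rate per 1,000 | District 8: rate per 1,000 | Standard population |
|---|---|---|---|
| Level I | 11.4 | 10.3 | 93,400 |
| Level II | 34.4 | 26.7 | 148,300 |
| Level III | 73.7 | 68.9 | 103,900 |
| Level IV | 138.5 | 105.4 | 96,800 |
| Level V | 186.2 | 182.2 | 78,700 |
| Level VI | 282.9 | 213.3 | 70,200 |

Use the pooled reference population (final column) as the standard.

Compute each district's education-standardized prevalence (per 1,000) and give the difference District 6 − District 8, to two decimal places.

Standard total = 591,300; weights = 0.1580, 0.2508, 0.1757, 0.1637, 0.1331, 0.1187.
District 6: 0.1580×11.4 + 0.2508×34.4 + 0.1757×73.7 + 0.1637×138.5 + 0.1331×186.2 + 0.1187×282.9 = 104.4208 per 1,000.
District 8: 0.1580×10.3 + 0.2508×26.7 + 0.1757×68.9 + 0.1637×105.4 + 0.1331×182.2 + 0.1187×213.3 = 87.2583 per 1,000.
Difference = 104.4208 − 87.2583 = 17.1625.

17.16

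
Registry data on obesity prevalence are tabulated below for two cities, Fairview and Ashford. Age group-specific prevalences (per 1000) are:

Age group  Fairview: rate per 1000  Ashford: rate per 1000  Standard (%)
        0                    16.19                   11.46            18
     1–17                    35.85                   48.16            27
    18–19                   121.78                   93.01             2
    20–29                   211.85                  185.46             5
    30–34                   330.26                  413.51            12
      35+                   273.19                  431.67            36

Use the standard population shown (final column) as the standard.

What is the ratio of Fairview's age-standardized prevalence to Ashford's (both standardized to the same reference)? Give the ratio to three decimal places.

Standard weights: 0.18, 0.27, 0.02, 0.05, 0.12, 0.36.
Fairview: 0.1800×16.19 + 0.2700×35.85 + 0.0200×121.78 + 0.0500×211.85 + 0.1200×330.26 + 0.3600×273.19 = 163.6014 per 1000.
Ashford: 0.1800×11.46 + 0.2700×48.16 + 0.0200×93.01 + 0.0500×185.46 + 0.1200×413.51 + 0.3600×431.67 = 231.2216 per 1000.
Ratio = 163.6014 ÷ 231.2216 = 0.70755.

0.708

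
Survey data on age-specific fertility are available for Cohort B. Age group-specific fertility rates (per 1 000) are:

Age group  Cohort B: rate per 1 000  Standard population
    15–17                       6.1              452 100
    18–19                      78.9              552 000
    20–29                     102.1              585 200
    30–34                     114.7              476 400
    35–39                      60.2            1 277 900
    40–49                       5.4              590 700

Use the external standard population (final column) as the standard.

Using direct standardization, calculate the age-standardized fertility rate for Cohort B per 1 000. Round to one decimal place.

Standard total = 3 934 300; weights = 0.1149, 0.1403, 0.1487, 0.1211, 0.3248, 0.1501.
Standardized rate: 0.1149×6.1 + 0.1403×78.9 + 0.1487×102.1 + 0.1211×114.7 + 0.3248×60.2 + 0.1501×5.4 = 61.2109 per 1 000.

61.2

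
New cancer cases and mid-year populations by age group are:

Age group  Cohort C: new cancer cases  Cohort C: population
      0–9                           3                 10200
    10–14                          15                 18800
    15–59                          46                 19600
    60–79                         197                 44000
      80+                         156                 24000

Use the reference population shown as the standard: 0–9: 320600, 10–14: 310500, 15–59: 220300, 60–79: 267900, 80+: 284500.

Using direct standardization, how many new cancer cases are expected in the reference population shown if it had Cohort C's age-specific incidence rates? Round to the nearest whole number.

Age-specific rates per 100000 for Cohort C: 29.41, 79.79, 234.69, 447.73, 650.00.
Expected new cancer cases = Σ (standard pop × age-specific rate ÷ 100000)
= 320600×29.41/100000 + 310500×79.79/100000 + 220300×234.69/100000 + 267900×447.73/100000 + 284500×650.00/100000
= 94.29 + 247.74 + 517.03 + 1199.46 + 1849.25 = 3907.78.

3908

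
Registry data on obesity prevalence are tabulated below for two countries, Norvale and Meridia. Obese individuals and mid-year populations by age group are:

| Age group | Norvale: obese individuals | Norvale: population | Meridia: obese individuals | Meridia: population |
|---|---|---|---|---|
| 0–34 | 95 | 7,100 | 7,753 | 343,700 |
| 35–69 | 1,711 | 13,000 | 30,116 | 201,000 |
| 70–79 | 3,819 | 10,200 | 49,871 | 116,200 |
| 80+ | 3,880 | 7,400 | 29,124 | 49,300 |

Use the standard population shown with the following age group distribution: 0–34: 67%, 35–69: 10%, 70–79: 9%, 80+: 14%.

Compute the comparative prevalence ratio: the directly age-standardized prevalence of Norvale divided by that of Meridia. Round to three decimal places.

Age-specific rates per 1,000 for Norvale: 13.380, 131.615, 374.412, 524.324.
For Meridia: 22.557, 149.831, 429.182, 590.751.
Standard weights: 0.67, 0.10, 0.09, 0.14.
Norvale: 0.6700×13.380 + 0.1000×131.615 + 0.0900×374.412 + 0.1400×524.324 = 129.2288 per 1,000.
Meridia: 0.6700×22.557 + 0.1000×149.831 + 0.0900×429.182 + 0.1400×590.751 = 151.4281 per 1,000.
Ratio = 129.2288 ÷ 151.4281 = 0.85340.

0.853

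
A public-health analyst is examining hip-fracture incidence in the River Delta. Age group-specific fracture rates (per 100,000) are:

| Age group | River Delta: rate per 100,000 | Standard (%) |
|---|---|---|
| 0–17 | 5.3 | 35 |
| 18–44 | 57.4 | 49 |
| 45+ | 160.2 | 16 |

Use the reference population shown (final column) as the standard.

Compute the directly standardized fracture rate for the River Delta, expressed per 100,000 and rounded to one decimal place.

55.6

Standard weights: 0.35, 0.49, 0.16.
Standardized rate: 0.3500×5.3 + 0.4900×57.4 + 0.1600×160.2 = 55.6130 per 100,000.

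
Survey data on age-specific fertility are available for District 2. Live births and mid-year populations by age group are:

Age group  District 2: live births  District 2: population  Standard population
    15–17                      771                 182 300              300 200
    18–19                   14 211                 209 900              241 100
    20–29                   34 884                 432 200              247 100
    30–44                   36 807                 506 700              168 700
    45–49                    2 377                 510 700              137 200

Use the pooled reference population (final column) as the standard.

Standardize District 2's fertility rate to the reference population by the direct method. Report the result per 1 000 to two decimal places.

Age-specific rates per 1 000 for District 2: 4.229, 67.704, 80.713, 72.641, 4.654.
Standard total = 1 094 300; weights = 0.2743, 0.2203, 0.2258, 0.1542, 0.1254.
Standardized rate: 0.2743×4.229 + 0.2203×67.704 + 0.2258×80.713 + 0.1542×72.641 + 0.1254×4.654 = 46.0844 per 1 000.

46.08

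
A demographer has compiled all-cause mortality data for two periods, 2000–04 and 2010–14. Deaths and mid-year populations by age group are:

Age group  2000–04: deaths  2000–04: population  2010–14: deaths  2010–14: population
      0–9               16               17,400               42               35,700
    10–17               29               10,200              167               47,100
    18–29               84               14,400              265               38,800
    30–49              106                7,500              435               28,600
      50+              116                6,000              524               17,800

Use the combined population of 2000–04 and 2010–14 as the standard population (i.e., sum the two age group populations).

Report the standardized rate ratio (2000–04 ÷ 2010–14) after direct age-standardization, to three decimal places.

0.794

Age-specific rates per 100,000 for 2000–04: 91.95, 284.31, 583.33, 1413.33, 1933.33.
For 2010–14: 117.65, 354.56, 682.99, 1520.98, 2943.82.
Combined standard total = 223,500; weights = 0.2376, 0.2564, 0.2380, 0.1615, 0.1065.
2000–04: 0.2376×91.95 + 0.2564×284.31 + 0.2380×583.33 + 0.1615×1413.33 + 0.1065×1933.33 = 667.7492 per 100,000.
2010–14: 0.2376×117.65 + 0.2564×354.56 + 0.2380×682.99 + 0.1615×1520.98 + 0.1065×2943.82 = 840.5769 per 100,000.
Ratio = 667.7492 ÷ 840.5769 = 0.79439.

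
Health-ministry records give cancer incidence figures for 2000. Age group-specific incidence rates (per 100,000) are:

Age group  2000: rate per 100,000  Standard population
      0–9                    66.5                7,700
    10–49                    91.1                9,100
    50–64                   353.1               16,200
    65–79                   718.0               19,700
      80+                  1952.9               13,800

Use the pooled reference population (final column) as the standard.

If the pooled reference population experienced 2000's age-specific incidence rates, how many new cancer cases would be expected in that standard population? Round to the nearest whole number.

Expected new cancer cases = Σ (standard pop × age-specific rate ÷ 100,000)
= 7,700×66.5/100,000 + 9,100×91.1/100,000 + 16,200×353.1/100,000 + 19,700×718.0/100,000 + 13,800×1952.9/100,000
= 5.12 + 8.29 + 57.20 + 141.45 + 269.50 = 481.56.

482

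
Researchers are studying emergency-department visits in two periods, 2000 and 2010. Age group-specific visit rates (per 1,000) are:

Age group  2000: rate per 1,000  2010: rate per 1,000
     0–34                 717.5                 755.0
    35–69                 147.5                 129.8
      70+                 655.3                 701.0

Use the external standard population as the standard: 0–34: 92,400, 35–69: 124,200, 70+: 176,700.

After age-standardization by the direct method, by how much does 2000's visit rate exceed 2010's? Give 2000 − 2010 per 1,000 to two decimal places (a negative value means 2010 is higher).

-23.75

Standard total = 393,300; weights = 0.2349, 0.3158, 0.4493.
2000: 0.2349×717.5 + 0.3158×147.5 + 0.4493×655.3 = 509.5551 per 1,000.
2010: 0.2349×755.0 + 0.3158×129.8 + 0.4493×701.0 = 533.3076 per 1,000.
Difference = 509.5551 − 533.3076 = -23.7525.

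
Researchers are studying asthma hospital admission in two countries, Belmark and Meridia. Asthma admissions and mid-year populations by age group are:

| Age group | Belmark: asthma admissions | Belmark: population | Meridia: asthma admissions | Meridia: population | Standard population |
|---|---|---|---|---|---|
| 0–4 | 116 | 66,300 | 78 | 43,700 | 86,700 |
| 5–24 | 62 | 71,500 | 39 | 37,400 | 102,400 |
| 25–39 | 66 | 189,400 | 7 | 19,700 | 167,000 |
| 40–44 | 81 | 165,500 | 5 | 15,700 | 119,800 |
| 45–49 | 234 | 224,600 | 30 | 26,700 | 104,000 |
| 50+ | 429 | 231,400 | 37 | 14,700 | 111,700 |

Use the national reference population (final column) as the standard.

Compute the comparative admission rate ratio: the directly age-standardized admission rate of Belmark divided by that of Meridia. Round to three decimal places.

Age-specific rates per 10,000 for Belmark: 17.50, 8.67, 3.48, 4.89, 10.42, 18.54.
For Meridia: 17.85, 10.43, 3.55, 3.18, 11.24, 25.17.
Standard total = 691,600; weights = 0.1254, 0.1481, 0.2415, 0.1732, 0.1504, 0.1615.
Belmark: 0.1254×17.50 + 0.1481×8.67 + 0.2415×3.48 + 0.1732×4.89 + 0.1504×10.42 + 0.1615×18.54 = 9.7275 per 10,000.
Meridia: 0.1254×17.85 + 0.1481×10.43 + 0.2415×3.55 + 0.1732×3.18 + 0.1504×11.24 + 0.1615×25.17 = 10.9460 per 10,000.
Ratio = 9.7275 ÷ 10.9460 = 0.88867.

0.889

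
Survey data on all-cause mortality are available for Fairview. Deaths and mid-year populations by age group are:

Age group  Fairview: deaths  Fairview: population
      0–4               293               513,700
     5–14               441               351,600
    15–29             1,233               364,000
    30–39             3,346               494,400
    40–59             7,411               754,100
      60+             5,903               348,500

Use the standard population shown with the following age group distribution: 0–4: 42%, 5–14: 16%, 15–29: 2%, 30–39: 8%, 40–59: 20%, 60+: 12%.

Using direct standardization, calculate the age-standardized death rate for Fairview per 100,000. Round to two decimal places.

504.75

Age-specific rates per 100,000 for Fairview: 57.04, 125.43, 338.74, 676.78, 982.76, 1693.83.
Standard weights: 0.42, 0.16, 0.02, 0.08, 0.20, 0.12.
Standardized rate: 0.4200×57.04 + 0.1600×125.43 + 0.0200×338.74 + 0.0800×676.78 + 0.2000×982.76 + 0.1200×1693.83 = 504.7529 per 100,000.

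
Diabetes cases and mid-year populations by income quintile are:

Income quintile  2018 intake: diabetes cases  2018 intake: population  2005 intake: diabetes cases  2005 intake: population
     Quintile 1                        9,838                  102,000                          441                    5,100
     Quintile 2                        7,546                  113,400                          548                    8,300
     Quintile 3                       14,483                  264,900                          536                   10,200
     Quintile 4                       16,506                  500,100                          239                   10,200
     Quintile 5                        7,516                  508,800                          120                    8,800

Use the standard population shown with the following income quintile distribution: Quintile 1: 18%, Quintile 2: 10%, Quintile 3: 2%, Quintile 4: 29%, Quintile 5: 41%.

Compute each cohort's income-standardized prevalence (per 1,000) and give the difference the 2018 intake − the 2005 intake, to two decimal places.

5.13

Income-specific rates per 1,000 for the 2018 intake: 96.451, 66.543, 54.673, 33.005, 14.772.
For the 2005 intake: 86.471, 66.024, 52.549, 23.431, 13.636.
Standard weights: 0.18, 0.10, 0.02, 0.29, 0.41.
The 2018 intake: 0.1800×96.451 + 0.1000×66.543 + 0.0200×54.673 + 0.2900×33.005 + 0.4100×14.772 = 40.7371 per 1,000.
The 2005 intake: 0.1800×86.471 + 0.1000×66.024 + 0.0200×52.549 + 0.2900×23.431 + 0.4100×13.636 = 35.6041 per 1,000.
Difference = 40.7371 − 35.6041 = 5.1330.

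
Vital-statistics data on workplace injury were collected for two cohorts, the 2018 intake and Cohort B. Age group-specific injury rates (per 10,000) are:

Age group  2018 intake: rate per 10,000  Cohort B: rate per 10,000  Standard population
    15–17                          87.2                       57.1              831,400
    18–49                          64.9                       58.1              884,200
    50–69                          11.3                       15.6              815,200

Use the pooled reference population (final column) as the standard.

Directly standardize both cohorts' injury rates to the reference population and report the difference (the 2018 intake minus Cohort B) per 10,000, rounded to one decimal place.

10.9

Standard total = 2,530,800; weights = 0.3285, 0.3494, 0.3221.
The 2018 intake: 0.3285×87.2 + 0.3494×64.9 + 0.3221×11.3 = 54.9607 per 10,000.
Cohort B: 0.3285×57.1 + 0.3494×58.1 + 0.3221×15.6 = 44.0817 per 10,000.
Difference = 54.9607 − 44.0817 = 10.8789.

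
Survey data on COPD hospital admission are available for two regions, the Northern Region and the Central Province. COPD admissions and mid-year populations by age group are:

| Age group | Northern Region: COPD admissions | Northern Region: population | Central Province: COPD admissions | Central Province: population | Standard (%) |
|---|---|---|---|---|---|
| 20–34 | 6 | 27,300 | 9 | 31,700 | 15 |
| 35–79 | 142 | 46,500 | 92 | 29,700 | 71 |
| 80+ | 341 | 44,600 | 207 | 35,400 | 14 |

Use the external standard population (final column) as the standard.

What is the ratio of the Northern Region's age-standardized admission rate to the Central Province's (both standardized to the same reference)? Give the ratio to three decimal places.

Age-specific rates per 10,000 for the Northern Region: 2.20, 30.54, 76.46.
For the Central Province: 2.84, 30.98, 58.47.
Standard weights: 0.15, 0.71, 0.14.
The Northern Region: 0.1500×2.20 + 0.7100×30.54 + 0.1400×76.46 = 32.7154 per 10,000.
The Central Province: 0.1500×2.84 + 0.7100×30.98 + 0.1400×58.47 = 30.6056 per 10,000.
Ratio = 32.7154 ÷ 30.6056 = 1.06894.

1.069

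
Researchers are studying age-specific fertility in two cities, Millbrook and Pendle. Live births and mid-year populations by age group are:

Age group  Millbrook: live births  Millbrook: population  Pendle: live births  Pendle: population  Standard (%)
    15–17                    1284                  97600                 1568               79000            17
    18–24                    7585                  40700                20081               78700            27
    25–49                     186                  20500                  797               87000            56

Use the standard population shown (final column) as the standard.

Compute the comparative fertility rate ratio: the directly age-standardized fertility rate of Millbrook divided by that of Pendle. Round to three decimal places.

0.745

Age-specific rates per 1000 for Millbrook: 13.156, 186.364, 9.073.
For Pendle: 19.848, 255.159, 9.161.
Standard weights: 0.17, 0.27, 0.56.
Millbrook: 0.1700×13.156 + 0.2700×186.364 + 0.5600×9.073 = 57.6356 per 1000.
Pendle: 0.1700×19.848 + 0.2700×255.159 + 0.5600×9.161 = 77.3972 per 1000.
Ratio = 57.6356 ÷ 77.3972 = 0.74467.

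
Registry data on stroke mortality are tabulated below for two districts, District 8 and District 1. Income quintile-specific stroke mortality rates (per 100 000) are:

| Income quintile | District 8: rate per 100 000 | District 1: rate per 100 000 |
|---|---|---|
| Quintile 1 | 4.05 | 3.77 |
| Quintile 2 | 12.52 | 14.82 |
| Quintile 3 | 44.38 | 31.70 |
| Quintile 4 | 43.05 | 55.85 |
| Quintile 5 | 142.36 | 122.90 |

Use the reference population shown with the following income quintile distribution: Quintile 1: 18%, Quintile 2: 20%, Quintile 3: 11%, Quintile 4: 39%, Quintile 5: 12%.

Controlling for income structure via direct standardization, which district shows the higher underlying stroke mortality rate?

District 1

Standard weights: 0.18, 0.20, 0.11, 0.39, 0.12.
District 8: 0.1800×4.05 + 0.2000×12.52 + 0.1100×44.38 + 0.3900×43.05 + 0.1200×142.36 = 41.9875 per 100 000.
District 1: 0.1800×3.77 + 0.2000×14.82 + 0.1100×31.70 + 0.3900×55.85 + 0.1200×122.90 = 43.6591 per 100 000.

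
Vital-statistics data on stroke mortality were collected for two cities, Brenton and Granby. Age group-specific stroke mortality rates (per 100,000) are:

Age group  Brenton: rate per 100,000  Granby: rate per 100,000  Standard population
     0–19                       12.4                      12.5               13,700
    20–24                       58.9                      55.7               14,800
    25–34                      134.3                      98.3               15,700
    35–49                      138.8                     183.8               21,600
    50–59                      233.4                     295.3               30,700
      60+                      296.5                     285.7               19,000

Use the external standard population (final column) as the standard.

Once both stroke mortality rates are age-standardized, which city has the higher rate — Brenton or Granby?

Granby

Standard total = 115,500; weights = 0.1186, 0.1281, 0.1359, 0.1870, 0.2658, 0.1645.
Brenton: 0.1186×12.4 + 0.1281×58.9 + 0.1359×134.3 + 0.1870×138.8 + 0.2658×233.4 + 0.1645×296.5 = 164.0439 per 100,000.
Granby: 0.1186×12.5 + 0.1281×55.7 + 0.1359×98.3 + 0.1870×183.8 + 0.2658×295.3 + 0.1645×285.7 = 181.8442 per 100,000.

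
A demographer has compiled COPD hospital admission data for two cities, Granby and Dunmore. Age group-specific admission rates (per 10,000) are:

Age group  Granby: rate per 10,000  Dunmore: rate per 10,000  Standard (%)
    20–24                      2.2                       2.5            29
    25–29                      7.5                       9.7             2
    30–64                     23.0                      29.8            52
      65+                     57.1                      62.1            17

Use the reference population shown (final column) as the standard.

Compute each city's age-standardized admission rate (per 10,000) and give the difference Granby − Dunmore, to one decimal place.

-4.5

Standard weights: 0.29, 0.02, 0.52, 0.17.
Granby: 0.2900×2.2 + 0.0200×7.5 + 0.5200×23.0 + 0.1700×57.1 = 22.4550 per 10,000.
Dunmore: 0.2900×2.5 + 0.0200×9.7 + 0.5200×29.8 + 0.1700×62.1 = 26.9720 per 10,000.
Difference = 22.4550 − 26.9720 = -4.5170.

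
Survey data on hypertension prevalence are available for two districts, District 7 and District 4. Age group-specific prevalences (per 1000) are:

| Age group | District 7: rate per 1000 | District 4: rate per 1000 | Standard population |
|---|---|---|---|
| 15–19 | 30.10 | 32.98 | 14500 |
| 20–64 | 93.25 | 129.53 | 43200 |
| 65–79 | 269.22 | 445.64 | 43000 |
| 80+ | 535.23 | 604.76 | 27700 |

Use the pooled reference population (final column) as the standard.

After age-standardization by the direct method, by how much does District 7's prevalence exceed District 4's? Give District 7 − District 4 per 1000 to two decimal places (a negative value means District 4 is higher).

-86.61

Standard total = 128400; weights = 0.1129, 0.3364, 0.3349, 0.2157.
District 7: 0.1129×30.10 + 0.3364×93.25 + 0.3349×269.22 + 0.2157×535.23 = 240.3986 per 1000.
District 4: 0.1129×32.98 + 0.3364×129.53 + 0.3349×445.64 + 0.2157×604.76 = 327.0115 per 1000.
Difference = 240.3986 − 327.0115 = -86.6129.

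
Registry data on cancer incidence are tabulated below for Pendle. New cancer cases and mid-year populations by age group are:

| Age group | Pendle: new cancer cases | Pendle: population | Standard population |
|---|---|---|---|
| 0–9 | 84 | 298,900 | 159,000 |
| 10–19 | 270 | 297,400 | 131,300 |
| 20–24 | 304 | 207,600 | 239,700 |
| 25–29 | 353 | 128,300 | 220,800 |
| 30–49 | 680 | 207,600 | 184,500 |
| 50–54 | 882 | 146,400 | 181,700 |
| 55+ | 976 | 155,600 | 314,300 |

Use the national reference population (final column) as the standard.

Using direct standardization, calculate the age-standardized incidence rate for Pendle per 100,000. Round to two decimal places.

Age-specific rates per 100,000 for Pendle: 28.10, 90.79, 146.44, 275.14, 327.55, 602.46, 627.25.
Standard total = 1,431,300; weights = 0.1111, 0.0917, 0.1675, 0.1543, 0.1289, 0.1269, 0.2196.
Standardized rate: 0.1111×28.10 + 0.0917×90.79 + 0.1675×146.44 + 0.1543×275.14 + 0.1289×327.55 + 0.1269×602.46 + 0.2196×627.25 = 334.8594 per 100,000.

334.86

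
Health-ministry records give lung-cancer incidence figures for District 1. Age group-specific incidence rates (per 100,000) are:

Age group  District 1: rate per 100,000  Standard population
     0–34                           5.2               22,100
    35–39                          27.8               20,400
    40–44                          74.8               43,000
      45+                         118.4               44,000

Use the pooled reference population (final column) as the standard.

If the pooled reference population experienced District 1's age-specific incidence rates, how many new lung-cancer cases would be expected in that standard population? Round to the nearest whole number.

Expected new lung-cancer cases = Σ (standard pop × age-specific rate ÷ 100,000)
= 22,100×5.2/100,000 + 20,400×27.8/100,000 + 43,000×74.8/100,000 + 44,000×118.4/100,000
= 1.15 + 5.67 + 32.16 + 52.10 = 91.08.

91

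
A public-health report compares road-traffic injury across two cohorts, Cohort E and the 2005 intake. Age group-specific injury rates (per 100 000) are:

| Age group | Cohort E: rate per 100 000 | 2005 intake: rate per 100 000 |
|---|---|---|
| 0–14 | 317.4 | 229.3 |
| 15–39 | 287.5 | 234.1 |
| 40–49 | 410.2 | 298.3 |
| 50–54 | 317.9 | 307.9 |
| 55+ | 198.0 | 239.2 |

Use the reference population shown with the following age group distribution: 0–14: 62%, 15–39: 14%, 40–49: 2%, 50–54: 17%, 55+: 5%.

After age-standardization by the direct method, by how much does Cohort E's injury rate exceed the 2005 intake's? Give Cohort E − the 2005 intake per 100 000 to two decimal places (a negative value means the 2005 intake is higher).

Standard weights: 0.62, 0.14, 0.02, 0.17, 0.05.
Cohort E: 0.6200×317.4 + 0.1400×287.5 + 0.0200×410.2 + 0.1700×317.9 + 0.0500×198.0 = 309.1850 per 100 000.
The 2005 intake: 0.6200×229.3 + 0.1400×234.1 + 0.0200×298.3 + 0.1700×307.9 + 0.0500×239.2 = 245.2090 per 100 000.
Difference = 309.1850 − 245.2090 = 63.9760.

63.98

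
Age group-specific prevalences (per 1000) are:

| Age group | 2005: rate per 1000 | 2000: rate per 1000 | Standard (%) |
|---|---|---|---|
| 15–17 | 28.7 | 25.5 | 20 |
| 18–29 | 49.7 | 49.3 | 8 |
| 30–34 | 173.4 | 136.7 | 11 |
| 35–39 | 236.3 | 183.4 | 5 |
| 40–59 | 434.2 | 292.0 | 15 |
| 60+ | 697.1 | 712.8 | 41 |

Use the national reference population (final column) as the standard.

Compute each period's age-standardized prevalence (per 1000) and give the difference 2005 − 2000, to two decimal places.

Standard weights: 0.20, 0.08, 0.11, 0.05, 0.15, 0.41.
2005: 0.2000×28.7 + 0.0800×49.7 + 0.1100×173.4 + 0.0500×236.3 + 0.1500×434.2 + 0.4100×697.1 = 391.5460 per 1000.
2000: 0.2000×25.5 + 0.0800×49.3 + 0.1100×136.7 + 0.0500×183.4 + 0.1500×292.0 + 0.4100×712.8 = 369.2990 per 1000.
Difference = 391.5460 − 369.2990 = 22.2470.

22.25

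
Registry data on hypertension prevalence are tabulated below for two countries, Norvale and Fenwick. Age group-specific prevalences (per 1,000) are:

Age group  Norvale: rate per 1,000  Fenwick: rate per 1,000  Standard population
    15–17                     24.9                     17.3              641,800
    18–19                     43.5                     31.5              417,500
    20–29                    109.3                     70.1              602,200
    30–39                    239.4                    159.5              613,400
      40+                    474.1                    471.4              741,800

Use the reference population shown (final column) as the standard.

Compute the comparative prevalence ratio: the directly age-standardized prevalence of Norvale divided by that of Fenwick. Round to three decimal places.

Standard total = 3,016,700; weights = 0.2127, 0.1384, 0.1996, 0.2033, 0.2459.
Norvale: 0.2127×24.9 + 0.1384×43.5 + 0.1996×109.3 + 0.2033×239.4 + 0.2459×474.1 = 198.3949 per 1,000.
Fenwick: 0.2127×17.3 + 0.1384×31.5 + 0.1996×70.1 + 0.2033×159.5 + 0.2459×471.4 = 170.3817 per 1,000.
Ratio = 198.3949 ÷ 170.3817 = 1.16441.

1.164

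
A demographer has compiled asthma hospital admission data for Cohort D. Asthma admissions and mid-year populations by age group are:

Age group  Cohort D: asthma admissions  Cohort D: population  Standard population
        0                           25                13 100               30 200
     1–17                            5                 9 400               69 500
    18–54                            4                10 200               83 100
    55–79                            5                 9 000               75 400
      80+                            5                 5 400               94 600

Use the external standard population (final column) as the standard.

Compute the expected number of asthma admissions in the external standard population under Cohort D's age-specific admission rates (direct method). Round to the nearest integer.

257

Age-specific rates per 10 000 for Cohort D: 19.08, 5.32, 3.92, 5.56, 9.26.
Expected asthma admissions = Σ (standard pop × age-specific rate ÷ 10 000)
= 30 200×19.08/10 000 + 69 500×5.32/10 000 + 83 100×3.92/10 000 + 75 400×5.56/10 000 + 94 600×9.26/10 000
= 57.63 + 36.97 + 32.59 + 41.89 + 87.59 = 256.67.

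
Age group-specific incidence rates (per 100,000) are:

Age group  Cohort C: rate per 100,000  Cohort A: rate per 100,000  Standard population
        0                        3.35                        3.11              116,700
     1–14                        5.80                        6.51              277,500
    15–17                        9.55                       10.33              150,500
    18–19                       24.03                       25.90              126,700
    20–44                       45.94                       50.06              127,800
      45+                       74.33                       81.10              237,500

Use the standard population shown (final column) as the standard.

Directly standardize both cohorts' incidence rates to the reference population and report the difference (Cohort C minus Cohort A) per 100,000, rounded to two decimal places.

-2.56

Standard total = 1,036,700; weights = 0.1126, 0.2677, 0.1452, 0.1222, 0.1233, 0.2291.
Cohort C: 0.1126×3.35 + 0.2677×5.80 + 0.1452×9.55 + 0.1222×24.03 + 0.1233×45.94 + 0.2291×74.33 = 28.9446 per 100,000.
Cohort A: 0.1126×3.11 + 0.2677×6.51 + 0.1452×10.33 + 0.1222×25.90 + 0.1233×50.06 + 0.2291×81.10 = 31.5082 per 100,000.
Difference = 28.9446 − 31.5082 = -2.5637.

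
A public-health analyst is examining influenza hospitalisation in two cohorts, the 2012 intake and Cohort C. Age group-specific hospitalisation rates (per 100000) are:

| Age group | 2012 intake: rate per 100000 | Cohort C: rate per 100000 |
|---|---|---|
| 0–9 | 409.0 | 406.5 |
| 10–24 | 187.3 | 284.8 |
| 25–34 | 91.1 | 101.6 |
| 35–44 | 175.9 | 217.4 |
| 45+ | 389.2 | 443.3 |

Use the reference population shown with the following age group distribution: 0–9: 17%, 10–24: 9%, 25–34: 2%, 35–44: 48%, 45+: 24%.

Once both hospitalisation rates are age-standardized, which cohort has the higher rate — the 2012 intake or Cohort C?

Cohort C

Standard weights: 0.17, 0.09, 0.02, 0.48, 0.24.
The 2012 intake: 0.1700×409.0 + 0.0900×187.3 + 0.0200×91.1 + 0.4800×175.9 + 0.2400×389.2 = 266.0490 per 100000.
Cohort C: 0.1700×406.5 + 0.0900×284.8 + 0.0200×101.6 + 0.4800×217.4 + 0.2400×443.3 = 307.5130 per 100000.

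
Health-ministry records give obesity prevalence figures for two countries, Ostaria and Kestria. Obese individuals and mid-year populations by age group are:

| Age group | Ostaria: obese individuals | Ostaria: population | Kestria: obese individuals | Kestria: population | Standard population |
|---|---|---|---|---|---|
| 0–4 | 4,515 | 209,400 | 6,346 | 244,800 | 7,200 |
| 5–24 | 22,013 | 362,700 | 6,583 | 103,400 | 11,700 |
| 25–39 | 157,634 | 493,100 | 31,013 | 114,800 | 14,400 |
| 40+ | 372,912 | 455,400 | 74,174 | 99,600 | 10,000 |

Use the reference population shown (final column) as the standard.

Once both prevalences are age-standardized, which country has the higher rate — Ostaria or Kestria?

Age-specific rates per 1,000 for Ostaria: 21.562, 60.692, 319.680, 818.867.
For Kestria: 25.923, 63.665, 270.148, 744.719.
Standard total = 43,300; weights = 0.1663, 0.2702, 0.3326, 0.2309.
Ostaria: 0.1663×21.562 + 0.2702×60.692 + 0.3326×319.680 + 0.2309×818.867 = 315.4133 per 1,000.
Kestria: 0.1663×25.923 + 0.2702×63.665 + 0.3326×270.148 + 0.2309×744.719 = 283.3453 per 1,000.

Ostaria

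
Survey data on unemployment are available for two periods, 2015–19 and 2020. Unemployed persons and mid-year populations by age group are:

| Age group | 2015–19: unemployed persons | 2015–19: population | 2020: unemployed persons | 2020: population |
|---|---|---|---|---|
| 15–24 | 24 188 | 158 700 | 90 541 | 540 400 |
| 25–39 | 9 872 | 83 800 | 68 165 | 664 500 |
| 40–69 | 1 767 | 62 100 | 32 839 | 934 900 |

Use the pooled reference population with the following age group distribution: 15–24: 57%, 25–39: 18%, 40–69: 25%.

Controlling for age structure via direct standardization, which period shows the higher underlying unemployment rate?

2020

Age-specific rates per 1 000 for 2015–19: 152.413, 117.804, 28.454.
For 2020: 167.544, 102.581, 35.126.
Standard weights: 0.57, 0.18, 0.25.
2015–19: 0.5700×152.413 + 0.1800×117.804 + 0.2500×28.454 = 115.1939 per 1 000.
2020: 0.5700×167.544 + 0.1800×102.581 + 0.2500×35.126 = 122.7463 per 1 000.
The crude rates (117.62 vs 89.52) would put 2015–19 higher, but that reflects its age composition; once standardized to a common age structure, 2020 has the higher underlying rate.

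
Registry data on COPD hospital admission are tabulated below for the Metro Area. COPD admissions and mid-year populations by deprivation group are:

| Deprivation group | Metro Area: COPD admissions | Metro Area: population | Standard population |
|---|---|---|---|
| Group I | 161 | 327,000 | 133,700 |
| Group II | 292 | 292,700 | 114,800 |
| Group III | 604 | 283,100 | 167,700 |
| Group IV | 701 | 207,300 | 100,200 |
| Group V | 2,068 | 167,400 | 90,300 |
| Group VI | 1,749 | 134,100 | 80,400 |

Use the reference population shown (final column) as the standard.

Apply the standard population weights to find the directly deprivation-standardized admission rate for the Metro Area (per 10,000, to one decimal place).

44.3

Deprivation-specific rates per 10,000 for the Metro Area: 4.92, 9.98, 21.34, 33.82, 123.54, 130.43.
Standard total = 687,100; weights = 0.1946, 0.1671, 0.2441, 0.1458, 0.1314, 0.1170.
Standardized rate: 0.1946×4.92 + 0.1671×9.98 + 0.2441×21.34 + 0.1458×33.82 + 0.1314×123.54 + 0.1170×130.43 = 44.2604 per 10,000.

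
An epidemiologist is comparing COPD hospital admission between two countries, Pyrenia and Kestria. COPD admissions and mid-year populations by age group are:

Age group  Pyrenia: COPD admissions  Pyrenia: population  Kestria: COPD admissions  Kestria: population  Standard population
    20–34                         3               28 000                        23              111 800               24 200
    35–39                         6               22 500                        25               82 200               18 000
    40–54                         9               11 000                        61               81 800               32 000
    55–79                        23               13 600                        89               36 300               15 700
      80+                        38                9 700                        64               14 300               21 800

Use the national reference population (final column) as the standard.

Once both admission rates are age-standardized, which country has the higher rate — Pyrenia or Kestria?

Age-specific rates per 10 000 for Pyrenia: 1.07, 2.67, 8.18, 16.91, 39.18.
For Kestria: 2.06, 3.04, 7.46, 24.52, 44.76.
Standard total = 111 700; weights = 0.2167, 0.1611, 0.2865, 0.1406, 0.1952.
Pyrenia: 0.2167×1.07 + 0.1611×2.67 + 0.2865×8.18 + 0.1406×16.91 + 0.1952×39.18 = 13.0285 per 10 000.
Kestria: 0.2167×2.06 + 0.1611×3.04 + 0.2865×7.46 + 0.1406×24.52 + 0.1952×44.76 = 15.2530 per 10 000.
The crude rates (9.32 vs 8.03) would put Pyrenia higher, but that reflects its age composition; once standardized to a common age structure, Kestria has the higher underlying rate.

Kestria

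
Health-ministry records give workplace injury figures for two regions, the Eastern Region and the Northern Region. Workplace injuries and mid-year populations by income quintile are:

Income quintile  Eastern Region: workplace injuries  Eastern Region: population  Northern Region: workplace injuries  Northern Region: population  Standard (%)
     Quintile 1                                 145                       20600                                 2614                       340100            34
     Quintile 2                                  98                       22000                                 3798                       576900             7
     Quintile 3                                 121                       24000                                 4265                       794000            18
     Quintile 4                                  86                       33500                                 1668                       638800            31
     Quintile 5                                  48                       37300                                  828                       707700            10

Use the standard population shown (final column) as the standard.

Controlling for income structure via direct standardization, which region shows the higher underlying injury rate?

Northern Region

Income-specific rates per 10000 for the Eastern Region: 70.39, 44.55, 50.42, 25.67, 12.87.
For the Northern Region: 76.86, 65.83, 53.72, 26.11, 11.70.
Standard weights: 0.34, 0.07, 0.18, 0.31, 0.10.
The Eastern Region: 0.3400×70.39 + 0.0700×44.55 + 0.1800×50.42 + 0.3100×25.67 + 0.1000×12.87 = 45.3703 per 10000.
The Northern Region: 0.3400×76.86 + 0.0700×65.83 + 0.1800×53.72 + 0.3100×26.11 + 0.1000×11.70 = 49.6740 per 10000.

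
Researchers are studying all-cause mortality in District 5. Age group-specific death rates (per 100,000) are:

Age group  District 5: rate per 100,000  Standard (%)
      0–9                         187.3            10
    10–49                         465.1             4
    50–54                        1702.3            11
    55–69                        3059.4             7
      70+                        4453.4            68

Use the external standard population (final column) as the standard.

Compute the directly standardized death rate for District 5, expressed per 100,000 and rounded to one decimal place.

Standard weights: 0.10, 0.04, 0.11, 0.07, 0.68.
Standardized rate: 0.1000×187.3 + 0.0400×465.1 + 0.1100×1702.3 + 0.0700×3059.4 + 0.6800×4453.4 = 3467.0570 per 100,000.

3467.1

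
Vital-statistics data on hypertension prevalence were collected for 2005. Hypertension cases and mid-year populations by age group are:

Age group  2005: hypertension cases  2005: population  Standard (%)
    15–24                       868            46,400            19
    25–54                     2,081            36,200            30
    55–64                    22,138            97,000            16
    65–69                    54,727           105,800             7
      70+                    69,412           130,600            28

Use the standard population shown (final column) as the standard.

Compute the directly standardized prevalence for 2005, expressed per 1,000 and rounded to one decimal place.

Age-specific rates per 1,000 for 2005: 18.707, 57.486, 228.227, 517.268, 531.485.
Standard weights: 0.19, 0.30, 0.16, 0.07, 0.28.
Standardized rate: 0.1900×18.707 + 0.3000×57.486 + 0.1600×228.227 + 0.0700×517.268 + 0.2800×531.485 = 242.3412 per 1,000.

242.3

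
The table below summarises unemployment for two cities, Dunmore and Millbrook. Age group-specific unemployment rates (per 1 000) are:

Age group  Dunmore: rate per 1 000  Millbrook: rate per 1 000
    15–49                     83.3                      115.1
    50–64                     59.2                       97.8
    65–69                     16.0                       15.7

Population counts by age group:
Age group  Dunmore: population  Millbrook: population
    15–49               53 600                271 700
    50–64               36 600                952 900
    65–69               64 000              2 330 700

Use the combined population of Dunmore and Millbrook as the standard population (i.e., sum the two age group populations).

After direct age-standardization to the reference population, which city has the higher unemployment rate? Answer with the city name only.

Millbrook

Combined standard total = 3 709 500; weights = 0.0877, 0.2667, 0.6456.
Dunmore: 0.0877×83.3 + 0.2667×59.2 + 0.6456×16.0 = 33.4253 per 1 000.
Millbrook: 0.0877×115.1 + 0.2667×97.8 + 0.6456×15.7 = 46.3167 per 1 000.
The crude rates (49.65 vs 45.30) would put Dunmore higher, but that reflects its age composition; once standardized to a common age structure, Millbrook has the higher underlying rate.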